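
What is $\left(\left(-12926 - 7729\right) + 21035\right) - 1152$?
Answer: $-772$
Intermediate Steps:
$\left(\left(-12926 - 7729\right) + 21035\right) - 1152 = \left(-20655 + 21035\right) - 1152 = 380 - 1152 = -772$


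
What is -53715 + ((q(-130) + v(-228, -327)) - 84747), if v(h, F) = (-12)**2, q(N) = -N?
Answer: -138188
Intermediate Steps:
v(h, F) = 144
-53715 + ((q(-130) + v(-228, -327)) - 84747) = -53715 + ((-1*(-130) + 144) - 84747) = -53715 + ((130 + 144) - 84747) = -53715 + (274 - 84747) = -53715 - 84473 = -138188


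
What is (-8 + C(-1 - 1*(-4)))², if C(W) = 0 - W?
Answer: 121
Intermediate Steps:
C(W) = -W
(-8 + C(-1 - 1*(-4)))² = (-8 - (-1 - 1*(-4)))² = (-8 - (-1 + 4))² = (-8 - 1*3)² = (-8 - 3)² = (-11)² = 121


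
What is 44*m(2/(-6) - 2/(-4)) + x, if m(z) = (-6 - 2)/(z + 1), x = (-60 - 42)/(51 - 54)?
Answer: -1874/7 ≈ -267.71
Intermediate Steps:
x = 34 (x = -102/(-3) = -102*(-⅓) = 34)
m(z) = -8/(1 + z)
44*m(2/(-6) - 2/(-4)) + x = 44*(-8/(1 + (2/(-6) - 2/(-4)))) + 34 = 44*(-8/(1 + (2*(-⅙) - 2*(-¼)))) + 34 = 44*(-8/(1 + (-⅓ + ½))) + 34 = 44*(-8/(1 + ⅙)) + 34 = 44*(-8/7/6) + 34 = 44*(-8*6/7) + 34 = 44*(-48/7) + 34 = -2112/7 + 34 = -1874/7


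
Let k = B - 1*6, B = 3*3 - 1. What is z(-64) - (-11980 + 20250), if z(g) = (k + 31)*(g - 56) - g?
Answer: -12166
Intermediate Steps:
B = 8 (B = 9 - 1 = 8)
k = 2 (k = 8 - 1*6 = 8 - 6 = 2)
z(g) = -1848 + 32*g (z(g) = (2 + 31)*(g - 56) - g = 33*(-56 + g) - g = (-1848 + 33*g) - g = -1848 + 32*g)
z(-64) - (-11980 + 20250) = (-1848 + 32*(-64)) - (-11980 + 20250) = (-1848 - 2048) - 1*8270 = -3896 - 8270 = -12166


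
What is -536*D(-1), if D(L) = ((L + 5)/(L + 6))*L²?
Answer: -2144/5 ≈ -428.80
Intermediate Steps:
D(L) = L²*(5 + L)/(6 + L) (D(L) = ((5 + L)/(6 + L))*L² = L²*(5 + L)/(6 + L))
-536*D(-1) = -536*(-1)²*(5 - 1)/(6 - 1) = -536*4/5 = -536*⅘ = -2144/5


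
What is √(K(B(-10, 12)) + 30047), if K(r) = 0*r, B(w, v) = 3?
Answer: √30047 ≈ 173.34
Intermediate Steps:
K(r) = 0
√(K(B(-10, 12)) + 30047) = √(0 + 30047) = √30047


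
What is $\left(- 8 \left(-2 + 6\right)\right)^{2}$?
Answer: $1024$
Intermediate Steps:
$\left(- 8 \left(-2 + 6\right)\right)^{2} = \left(\left(-8\right) 4\right)^{2} = \left(-32\right)^{2} = 1024$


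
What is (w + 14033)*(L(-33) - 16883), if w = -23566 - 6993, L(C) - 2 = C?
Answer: 279520764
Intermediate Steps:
L(C) = 2 + C
w = -30559
(w + 14033)*(L(-33) - 16883) = (-30559 + 14033)*((2 - 33) - 16883) = -16526*(-31 - 16883) = -16526*(-16914) = 279520764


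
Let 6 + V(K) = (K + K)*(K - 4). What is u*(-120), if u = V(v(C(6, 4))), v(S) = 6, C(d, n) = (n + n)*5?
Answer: -2160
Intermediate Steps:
C(d, n) = 10*n (C(d, n) = (2*n)*5 = 10*n)
V(K) = -6 + 2*K*(-4 + K) (V(K) = -6 + (K + K)*(K - 4) = -6 + (2*K)*(-4 + K) = -6 + 2*K*(-4 + K))
u = 18 (u = -6 - 8*6 + 2*6² = -6 - 48 + 2*36 = -6 - 48 + 72 = 18)
u*(-120) = 18*(-120) = -2160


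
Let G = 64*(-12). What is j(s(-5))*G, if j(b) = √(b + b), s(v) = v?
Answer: -768*I*√10 ≈ -2428.6*I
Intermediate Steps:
G = -768
j(b) = √2*√b (j(b) = √(2*b) = √2*√b)
j(s(-5))*G = (√2*√(-5))*(-768) = (√2*(I*√5))*(-768) = (I*√10)*(-768) = -768*I*√10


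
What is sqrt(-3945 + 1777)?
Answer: 2*I*sqrt(542) ≈ 46.562*I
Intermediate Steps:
sqrt(-3945 + 1777) = sqrt(-2168) = 2*I*sqrt(542)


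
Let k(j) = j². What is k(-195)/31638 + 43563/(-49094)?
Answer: 40712763/129436331 ≈ 0.31454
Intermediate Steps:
k(-195)/31638 + 43563/(-49094) = (-195)²/31638 + 43563/(-49094) = 38025*(1/31638) + 43563*(-1/49094) = 12675/10546 - 43563/49094 = 40712763/129436331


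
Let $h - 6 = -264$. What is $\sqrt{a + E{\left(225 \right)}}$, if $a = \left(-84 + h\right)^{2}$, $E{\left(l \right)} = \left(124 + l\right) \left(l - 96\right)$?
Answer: $\sqrt{161985} \approx 402.47$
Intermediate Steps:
$h = -258$ ($h = 6 - 264 = -258$)
$E{\left(l \right)} = \left(-96 + l\right) \left(124 + l\right)$ ($E{\left(l \right)} = \left(124 + l\right) \left(-96 + l\right) = \left(-96 + l\right) \left(124 + l\right)$)
$a = 116964$ ($a = \left(-84 - 258\right)^{2} = \left(-342\right)^{2} = 116964$)
$\sqrt{a + E{\left(225 \right)}} = \sqrt{116964 + \left(-11904 + 225^{2} + 28 \cdot 225\right)} = \sqrt{116964 + \left(-11904 + 50625 + 6300\right)} = \sqrt{116964 + 45021} = \sqrt{161985}$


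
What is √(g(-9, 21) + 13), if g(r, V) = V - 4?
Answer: √30 ≈ 5.4772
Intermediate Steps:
g(r, V) = -4 + V
√(g(-9, 21) + 13) = √((-4 + 21) + 13) = √(17 + 13) = √30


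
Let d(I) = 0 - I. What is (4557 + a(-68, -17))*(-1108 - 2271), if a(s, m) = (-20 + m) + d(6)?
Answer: -15252806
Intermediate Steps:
d(I) = -I
a(s, m) = -26 + m (a(s, m) = (-20 + m) - 1*6 = (-20 + m) - 6 = -26 + m)
(4557 + a(-68, -17))*(-1108 - 2271) = (4557 + (-26 - 17))*(-1108 - 2271) = (4557 - 43)*(-3379) = 4514*(-3379) = -15252806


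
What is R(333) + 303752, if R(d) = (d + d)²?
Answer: 747308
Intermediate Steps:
R(d) = 4*d² (R(d) = (2*d)² = 4*d²)
R(333) + 303752 = 4*333² + 303752 = 4*110889 + 303752 = 443556 + 303752 = 747308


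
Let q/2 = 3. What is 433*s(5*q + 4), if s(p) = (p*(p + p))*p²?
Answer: 1157266976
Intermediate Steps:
q = 6 (q = 2*3 = 6)
s(p) = 2*p⁴ (s(p) = (p*(2*p))*p² = (2*p²)*p² = 2*p⁴)
433*s(5*q + 4) = 433*(2*(5*6 + 4)⁴) = 433*(2*(30 + 4)⁴) = 433*(2*34⁴) = 433*(2*1336336) = 433*2672672 = 1157266976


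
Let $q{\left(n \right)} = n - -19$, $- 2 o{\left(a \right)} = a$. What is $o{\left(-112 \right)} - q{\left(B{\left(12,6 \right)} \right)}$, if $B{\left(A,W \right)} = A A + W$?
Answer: $-113$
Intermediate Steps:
$B{\left(A,W \right)} = W + A^{2}$ ($B{\left(A,W \right)} = A^{2} + W = W + A^{2}$)
$o{\left(a \right)} = - \frac{a}{2}$
$q{\left(n \right)} = 19 + n$ ($q{\left(n \right)} = n + 19 = 19 + n$)
$o{\left(-112 \right)} - q{\left(B{\left(12,6 \right)} \right)} = \left(- \frac{1}{2}\right) \left(-112\right) - \left(19 + \left(6 + 12^{2}\right)\right) = 56 - \left(19 + \left(6 + 144\right)\right) = 56 - \left(19 + 150\right) = 56 - 169 = -113$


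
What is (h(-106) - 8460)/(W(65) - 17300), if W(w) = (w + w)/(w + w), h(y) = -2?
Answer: 8462/17299 ≈ 0.48916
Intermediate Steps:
W(w) = 1 (W(w) = (2*w)/((2*w)) = (2*w)*(1/(2*w)) = 1)
(h(-106) - 8460)/(W(65) - 17300) = (-2 - 8460)/(1 - 17300) = -8462/(-17299) = -8462*(-1/17299) = 8462/17299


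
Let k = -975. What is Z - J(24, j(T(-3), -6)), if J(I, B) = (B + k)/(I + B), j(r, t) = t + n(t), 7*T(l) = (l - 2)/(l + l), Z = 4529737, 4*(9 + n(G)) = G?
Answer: 22649346/5 ≈ 4.5299e+6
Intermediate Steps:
n(G) = -9 + G/4
T(l) = (-2 + l)/(14*l) (T(l) = ((l - 2)/(l + l))/7 = ((-2 + l)/((2*l)))/7 = ((-2 + l)*(1/(2*l)))/7 = ((-2 + l)/(2*l))/7 = (-2 + l)/(14*l))
j(r, t) = -9 + 5*t/4 (j(r, t) = t + (-9 + t/4) = -9 + 5*t/4)
J(I, B) = (-975 + B)/(B + I) (J(I, B) = (B - 975)/(I + B) = (-975 + B)/(B + I))
Z - J(24, j(T(-3), -6)) = 4529737 - (-975 + (-9 + (5/4)*(-6)))/((-9 + (5/4)*(-6)) + 24) = 4529737 - (-975 + (-9 - 15/2))/((-9 - 15/2) + 24) = 4529737 - (-975 - 33/2)/(-33/2 + 24) = 4529737 - (-1983)/(15/2*2) = 4529737 - 2*(-1983)/(15*2) = 4529737 - 1*(-661/5) = 4529737 + 661/5 = 22649346/5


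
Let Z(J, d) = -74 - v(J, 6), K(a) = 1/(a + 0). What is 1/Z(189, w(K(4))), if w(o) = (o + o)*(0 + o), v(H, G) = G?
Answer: -1/80 ≈ -0.012500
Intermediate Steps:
K(a) = 1/a
w(o) = 2*o**2 (w(o) = (2*o)*o = 2*o**2)
Z(J, d) = -80 (Z(J, d) = -74 - 1*6 = -74 - 6 = -80)
1/Z(189, w(K(4))) = 1/(-80) = -1/80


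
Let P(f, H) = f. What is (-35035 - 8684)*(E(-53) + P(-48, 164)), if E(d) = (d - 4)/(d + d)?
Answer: 219950289/106 ≈ 2.0750e+6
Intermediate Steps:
E(d) = (-4 + d)/(2*d) (E(d) = (-4 + d)/((2*d)) = (-4 + d)*(1/(2*d)) = (-4 + d)/(2*d))
(-35035 - 8684)*(E(-53) + P(-48, 164)) = (-35035 - 8684)*((½)*(-4 - 53)/(-53) - 48) = -43719*((½)*(-1/53)*(-57) - 48) = -43719*(57/106 - 48) = -43719*(-5031/106) = 219950289/106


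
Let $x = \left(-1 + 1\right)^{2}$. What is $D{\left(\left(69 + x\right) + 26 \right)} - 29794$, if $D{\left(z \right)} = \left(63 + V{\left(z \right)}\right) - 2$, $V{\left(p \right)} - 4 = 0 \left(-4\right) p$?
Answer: $-29729$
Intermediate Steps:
$x = 0$ ($x = 0^{2} = 0$)
$V{\left(p \right)} = 4$ ($V{\left(p \right)} = 4 + 0 \left(-4\right) p = 4 + 0 p = 4 + 0 = 4$)
$D{\left(z \right)} = 65$ ($D{\left(z \right)} = \left(63 + 4\right) - 2 = 67 - 2 = 65$)
$D{\left(\left(69 + x\right) + 26 \right)} - 29794 = 65 - 29794 = -29729$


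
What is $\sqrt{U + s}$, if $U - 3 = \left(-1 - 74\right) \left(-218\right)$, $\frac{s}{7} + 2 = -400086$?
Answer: $i \sqrt{2784263} \approx 1668.6 i$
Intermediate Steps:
$s = -2800616$ ($s = -14 + 7 \left(-400086\right) = -14 - 2800602 = -2800616$)
$U = 16353$ ($U = 3 + \left(-1 - 74\right) \left(-218\right) = 3 - -16350 = 3 + 16350 = 16353$)
$\sqrt{U + s} = \sqrt{16353 - 2800616} = \sqrt{-2784263} = i \sqrt{2784263}$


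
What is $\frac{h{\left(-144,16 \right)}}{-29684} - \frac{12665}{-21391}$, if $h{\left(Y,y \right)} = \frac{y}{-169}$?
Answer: $\frac{15883882649}{26827501259} \approx 0.59207$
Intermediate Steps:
$h{\left(Y,y \right)} = - \frac{y}{169}$ ($h{\left(Y,y \right)} = y \left(- \frac{1}{169}\right) = - \frac{y}{169}$)
$\frac{h{\left(-144,16 \right)}}{-29684} - \frac{12665}{-21391} = \frac{\left(- \frac{1}{169}\right) 16}{-29684} - \frac{12665}{-21391} = \left(- \frac{16}{169}\right) \left(- \frac{1}{29684}\right) - - \frac{12665}{21391} = \frac{4}{1254149} + \frac{12665}{21391} = \frac{15883882649}{26827501259}$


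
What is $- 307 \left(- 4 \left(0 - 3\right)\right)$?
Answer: $-3684$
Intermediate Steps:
$- 307 \left(- 4 \left(0 - 3\right)\right) = - 307 \left(\left(-4\right) \left(-3\right)\right) = \left(-307\right) 12 = -3684$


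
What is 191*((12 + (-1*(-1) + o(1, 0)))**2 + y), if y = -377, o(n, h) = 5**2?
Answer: 203797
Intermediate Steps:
o(n, h) = 25
191*((12 + (-1*(-1) + o(1, 0)))**2 + y) = 191*((12 + (-1*(-1) + 25))**2 - 377) = 191*((12 + (1 + 25))**2 - 377) = 191*((12 + 26)**2 - 377) = 191*(38**2 - 377) = 191*(1444 - 377) = 191*1067 = 203797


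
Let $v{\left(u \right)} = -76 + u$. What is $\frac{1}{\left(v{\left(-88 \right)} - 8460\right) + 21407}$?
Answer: $\frac{1}{12783} \approx 7.8229 \cdot 10^{-5}$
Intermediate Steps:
$\frac{1}{\left(v{\left(-88 \right)} - 8460\right) + 21407} = \frac{1}{\left(\left(-76 - 88\right) - 8460\right) + 21407} = \frac{1}{\left(-164 - 8460\right) + 21407} = \frac{1}{-8624 + 21407} = \frac{1}{12783}$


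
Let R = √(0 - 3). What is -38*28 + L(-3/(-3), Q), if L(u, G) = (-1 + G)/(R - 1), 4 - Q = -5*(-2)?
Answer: -4249/4 + 7*I*√3/4 ≈ -1062.3 + 3.0311*I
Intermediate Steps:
Q = -6 (Q = 4 - (-5)*(-2) = 4 - 1*10 = 4 - 10 = -6)
R = I*√3 (R = √(-3) = I*√3 ≈ 1.732*I)
L(u, G) = (-1 + G)/(-1 + I*√3) (L(u, G) = (-1 + G)/(I*√3 - 1) = (-1 + G)/(-1 + I*√3))
-38*28 + L(-3/(-3), Q) = -38*28 - (-1 - 6)/(1 - I*√3) = -1064 - 1*(-7)/(1 - I*√3) = -1064 + 7/(1 - I*√3)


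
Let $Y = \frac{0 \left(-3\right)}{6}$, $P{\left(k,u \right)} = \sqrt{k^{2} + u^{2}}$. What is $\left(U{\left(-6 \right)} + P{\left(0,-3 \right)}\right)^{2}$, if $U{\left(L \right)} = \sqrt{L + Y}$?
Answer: $\left(3 + i \sqrt{6}\right)^{2} \approx 3.0 + 14.697 i$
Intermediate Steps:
$Y = 0$ ($Y = 0 \cdot \frac{1}{6} = 0$)
$U{\left(L \right)} = \sqrt{L}$ ($U{\left(L \right)} = \sqrt{L + 0} = \sqrt{L}$)
$\left(U{\left(-6 \right)} + P{\left(0,-3 \right)}\right)^{2} = \left(\sqrt{-6} + \sqrt{0^{2} + \left(-3\right)^{2}}\right)^{2} = \left(i \sqrt{6} + \sqrt{0 + 9}\right)^{2} = \left(i \sqrt{6} + \sqrt{9}\right)^{2} = \left(i \sqrt{6} + 3\right)^{2} = \left(3 + i \sqrt{6}\right)^{2}$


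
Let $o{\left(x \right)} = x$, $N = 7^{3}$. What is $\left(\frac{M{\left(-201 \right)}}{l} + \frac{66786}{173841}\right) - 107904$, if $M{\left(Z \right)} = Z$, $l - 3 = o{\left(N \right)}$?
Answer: $- \frac{2163442673143}{20049662} \approx -1.079 \cdot 10^{5}$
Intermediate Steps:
$N = 343$
$l = 346$ ($l = 3 + 343 = 346$)
$\left(\frac{M{\left(-201 \right)}}{l} + \frac{66786}{173841}\right) - 107904 = \left(- \frac{201}{346} + \frac{66786}{173841}\right) - 107904 = \left(\left(-201\right) \frac{1}{346} + 66786 \cdot \frac{1}{173841}\right) - 107904 = \left(- \frac{201}{346} + \frac{22262}{57947}\right) - 107904 = - \frac{3944695}{20049662} - 107904 = - \frac{2163442673143}{20049662}$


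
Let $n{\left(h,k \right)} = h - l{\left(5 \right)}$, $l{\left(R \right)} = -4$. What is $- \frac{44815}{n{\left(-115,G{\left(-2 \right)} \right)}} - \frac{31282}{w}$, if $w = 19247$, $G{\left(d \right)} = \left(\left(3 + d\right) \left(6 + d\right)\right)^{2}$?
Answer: $\frac{859082003}{2136417} \approx 402.11$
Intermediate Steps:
$G{\left(d \right)} = \left(3 + d\right)^{2} \left(6 + d\right)^{2}$
$n{\left(h,k \right)} = 4 + h$ ($n{\left(h,k \right)} = h - -4 = h + 4 = 4 + h$)
$- \frac{44815}{n{\left(-115,G{\left(-2 \right)} \right)}} - \frac{31282}{w} = - \frac{44815}{4 - 115} - \frac{31282}{19247} = - \frac{44815}{-111} - \frac{31282}{19247} = \left(-44815\right) \left(- \frac{1}{111}\right) - \frac{31282}{19247} = \frac{44815}{111} - \frac{31282}{19247} = \frac{859082003}{2136417}$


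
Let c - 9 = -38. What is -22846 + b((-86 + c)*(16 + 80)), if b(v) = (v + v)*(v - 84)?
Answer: 245595074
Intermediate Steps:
c = -29 (c = 9 - 38 = -29)
b(v) = 2*v*(-84 + v) (b(v) = (2*v)*(-84 + v) = 2*v*(-84 + v))
-22846 + b((-86 + c)*(16 + 80)) = -22846 + 2*((-86 - 29)*(16 + 80))*(-84 + (-86 - 29)*(16 + 80)) = -22846 + 2*(-115*96)*(-84 - 115*96) = -22846 + 2*(-11040)*(-84 - 11040) = -22846 + 2*(-11040)*(-11124) = -22846 + 245617920 = 245595074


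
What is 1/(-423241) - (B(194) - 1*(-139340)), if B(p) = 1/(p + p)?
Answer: -22882067988349/164217508 ≈ -1.3934e+5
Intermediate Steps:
B(p) = 1/(2*p)
1/(-423241) - (B(194) - 1*(-139340)) = 1/(-423241) - ((1/2)/194 - 1*(-139340)) = -1/423241 - ((1/2)*(1/194) + 139340) = -1/423241 - (1/388 + 139340) = -1/423241 - 1*54063921/388 = -1/423241 - 54063921/388 = -22882067988349/164217508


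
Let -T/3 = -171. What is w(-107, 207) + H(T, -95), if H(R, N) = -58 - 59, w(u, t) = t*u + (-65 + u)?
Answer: -22438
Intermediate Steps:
w(u, t) = -65 + u + t*u
T = 513 (T = -3*(-171) = 513)
H(R, N) = -117
w(-107, 207) + H(T, -95) = (-65 - 107 + 207*(-107)) - 117 = (-65 - 107 - 22149) - 117 = -22321 - 117 = -22438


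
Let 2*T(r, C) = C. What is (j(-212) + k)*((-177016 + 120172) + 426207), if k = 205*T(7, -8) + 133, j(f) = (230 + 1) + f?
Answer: -246734484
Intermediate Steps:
T(r, C) = C/2
j(f) = 231 + f
k = -687 (k = 205*((½)*(-8)) + 133 = 205*(-4) + 133 = -820 + 133 = -687)
(j(-212) + k)*((-177016 + 120172) + 426207) = ((231 - 212) - 687)*((-177016 + 120172) + 426207) = (19 - 687)*(-56844 + 426207) = -668*369363 = -246734484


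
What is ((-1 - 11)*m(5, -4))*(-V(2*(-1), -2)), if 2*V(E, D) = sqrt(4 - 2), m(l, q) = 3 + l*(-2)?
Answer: -42*sqrt(2) ≈ -59.397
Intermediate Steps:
m(l, q) = 3 - 2*l
V(E, D) = sqrt(2)/2 (V(E, D) = sqrt(4 - 2)/2 = sqrt(2)/2)
((-1 - 11)*m(5, -4))*(-V(2*(-1), -2)) = ((-1 - 11)*(3 - 2*5))*(-sqrt(2)/2) = (-12*(3 - 10))*(-sqrt(2)/2) = (-12*(-7))*(-sqrt(2)/2) = 84*(-sqrt(2)/2) = -42*sqrt(2)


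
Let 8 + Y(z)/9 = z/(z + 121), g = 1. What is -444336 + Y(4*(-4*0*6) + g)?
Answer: -54217767/122 ≈ -4.4441e+5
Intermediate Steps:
Y(z) = -72 + 9*z/(121 + z) (Y(z) = -72 + 9*(z/(z + 121)) = -72 + 9*(z/(121 + z)) = -72 + 9*z/(121 + z))
-444336 + Y(4*(-4*0*6) + g) = -444336 + 9*(-968 - 7*(4*(-4*0*6) + 1))/(121 + (4*(-4*0*6) + 1)) = -444336 + 9*(-968 - 7*(4*(0*6) + 1))/(121 + (4*(0*6) + 1)) = -444336 + 9*(-968 - 7*(4*0 + 1))/(121 + (4*0 + 1)) = -444336 + 9*(-968 - 7*(0 + 1))/(121 + (0 + 1)) = -444336 + 9*(-968 - 7*1)/(121 + 1) = -444336 + 9*(-968 - 7)/122 = -444336 + 9*(1/122)*(-975) = -444336 - 8775/122 = -54217767/122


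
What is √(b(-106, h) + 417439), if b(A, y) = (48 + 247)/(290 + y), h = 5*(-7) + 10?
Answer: √1172589278/53 ≈ 646.10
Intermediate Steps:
h = -25 (h = -35 + 10 = -25)
b(A, y) = 295/(290 + y)
√(b(-106, h) + 417439) = √(295/(290 - 25) + 417439) = √(295/265 + 417439) = √(295*(1/265) + 417439) = √(59/53 + 417439) = √(22124326/53) = √1172589278/53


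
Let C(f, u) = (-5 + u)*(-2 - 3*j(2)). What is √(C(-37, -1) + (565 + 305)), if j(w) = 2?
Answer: 3*√102 ≈ 30.299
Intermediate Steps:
C(f, u) = 40 - 8*u (C(f, u) = (-5 + u)*(-2 - 3*2) = (-5 + u)*(-2 - 6) = (-5 + u)*(-8) = 40 - 8*u)
√(C(-37, -1) + (565 + 305)) = √((40 - 8*(-1)) + (565 + 305)) = √((40 + 8) + 870) = √(48 + 870) = √918 = 3*√102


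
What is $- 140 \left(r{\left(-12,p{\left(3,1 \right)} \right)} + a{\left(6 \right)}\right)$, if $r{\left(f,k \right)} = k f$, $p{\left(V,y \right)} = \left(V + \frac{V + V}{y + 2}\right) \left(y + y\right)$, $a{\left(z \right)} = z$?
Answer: $15960$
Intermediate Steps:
$p{\left(V,y \right)} = 2 y \left(V + \frac{2 V}{2 + y}\right)$ ($p{\left(V,y \right)} = \left(V + \frac{2 V}{2 + y}\right) 2 y = 2 y \left(V + \frac{2 V}{2 + y}\right)$)
$r{\left(f,k \right)} = f k$
$- 140 \left(r{\left(-12,p{\left(3,1 \right)} \right)} + a{\left(6 \right)}\right) = - 140 \left(- 12 \cdot 2 \cdot 3 \cdot 1 \frac{1}{2 + 1} \left(4 + 1\right) + 6\right) = - 140 \left(- 12 \cdot 2 \cdot 3 \cdot 1 \cdot \frac{1}{3} \cdot 5 + 6\right) = - 140 \left(\left(-12\right) 10 + 6\right) = - 140 \left(-120 + 6\right) = \left(-140\right) \left(-114\right) = 15960$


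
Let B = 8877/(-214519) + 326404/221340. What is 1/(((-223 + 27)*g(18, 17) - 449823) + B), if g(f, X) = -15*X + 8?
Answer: -11870408865/4764895679152391 ≈ -2.4912e-6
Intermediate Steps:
g(f, X) = 8 - 15*X
B = 17013756124/11870408865 (B = 8877*(-1/214519) + 326404*(1/221340) = -8877/214519 + 81601/55335 = 17013756124/11870408865 ≈ 1.4333)
1/(((-223 + 27)*g(18, 17) - 449823) + B) = 1/(((-223 + 27)*(8 - 15*17) - 449823) + 17013756124/11870408865) = 1/((-196*(8 - 255) - 449823) + 17013756124/11870408865) = 1/((-196*(-247) - 449823) + 17013756124/11870408865) = 1/((48412 - 449823) + 17013756124/11870408865) = 1/(-401411 + 17013756124/11870408865) = 1/(-4764895679152391/11870408865) = -11870408865/4764895679152391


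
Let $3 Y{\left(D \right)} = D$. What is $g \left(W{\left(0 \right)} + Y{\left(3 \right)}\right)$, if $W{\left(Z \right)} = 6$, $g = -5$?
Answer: $-35$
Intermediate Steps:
$Y{\left(D \right)} = \frac{D}{3}$
$g \left(W{\left(0 \right)} + Y{\left(3 \right)}\right) = - 5 \left(6 + \frac{1}{3} \cdot 3\right) = - 5 \left(6 + 1\right) = \left(-5\right) 7 = -35$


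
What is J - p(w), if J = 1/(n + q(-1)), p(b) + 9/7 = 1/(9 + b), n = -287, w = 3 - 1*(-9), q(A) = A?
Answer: 2489/2016 ≈ 1.2346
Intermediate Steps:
w = 12 (w = 3 + 9 = 12)
p(b) = -9/7 + 1/(9 + b)
J = -1/288 (J = 1/(-287 - 1) = 1/(-288) = -1/288 ≈ -0.0034722)
J - p(w) = -1/288 - (-74 - 9*12)/(7*(9 + 12)) = -1/288 - (-74 - 108)/(7*21) = -1/288 - (-182)/(7*21) = -1/288 - 1*(-26/21) = -1/288 + 26/21 = 2489/2016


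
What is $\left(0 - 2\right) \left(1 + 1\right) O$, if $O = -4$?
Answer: $16$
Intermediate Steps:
$\left(0 - 2\right) \left(1 + 1\right) O = \left(0 - 2\right) \left(1 + 1\right) \left(-4\right) = \left(-2\right) 2 \left(-4\right) = \left(-4\right) \left(-4\right) = 16$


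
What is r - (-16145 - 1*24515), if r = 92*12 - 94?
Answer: 41670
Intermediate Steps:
r = 1010 (r = 1104 - 94 = 1010)
r - (-16145 - 1*24515) = 1010 - (-16145 - 1*24515) = 1010 - (-16145 - 24515) = 1010 - 1*(-40660) = 1010 + 40660 = 41670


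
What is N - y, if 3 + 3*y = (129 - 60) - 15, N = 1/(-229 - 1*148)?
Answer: -6410/377 ≈ -17.003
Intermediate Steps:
N = -1/377 (N = 1/(-229 - 148) = 1/(-377) = -1/377 ≈ -0.0026525)
y = 17 (y = -1 + ((129 - 60) - 15)/3 = -1 + (69 - 15)/3 = -1 + (1/3)*54 = -1 + 18 = 17)
N - y = -1/377 - 1*17 = -1/377 - 17 = -6410/377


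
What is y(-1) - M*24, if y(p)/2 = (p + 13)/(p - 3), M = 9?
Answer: -222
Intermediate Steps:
y(p) = 2*(13 + p)/(-3 + p) (y(p) = 2*((p + 13)/(p - 3)) = 2*((13 + p)/(-3 + p)) = 2*(13 + p)/(-3 + p))
y(-1) - M*24 = 2*(13 - 1)/(-3 - 1) - 9*24 = 2*12/(-4) - 1*216 = 2*(-¼)*12 - 216 = -6 - 216 = -222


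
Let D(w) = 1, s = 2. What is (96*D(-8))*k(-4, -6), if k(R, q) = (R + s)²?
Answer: 384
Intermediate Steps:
k(R, q) = (2 + R)² (k(R, q) = (R + 2)² = (2 + R)²)
(96*D(-8))*k(-4, -6) = (96*1)*(2 - 4)² = 96*(-2)² = 96*4 = 384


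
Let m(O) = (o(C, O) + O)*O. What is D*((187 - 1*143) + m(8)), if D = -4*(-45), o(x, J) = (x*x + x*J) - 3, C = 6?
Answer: 136080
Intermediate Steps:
o(x, J) = -3 + x**2 + J*x (o(x, J) = (x**2 + J*x) - 3 = -3 + x**2 + J*x)
D = 180
m(O) = O*(33 + 7*O) (m(O) = ((-3 + 6**2 + O*6) + O)*O = ((-3 + 36 + 6*O) + O)*O = ((33 + 6*O) + O)*O = (33 + 7*O)*O = O*(33 + 7*O))
D*((187 - 1*143) + m(8)) = 180*((187 - 1*143) + 8*(33 + 7*8)) = 180*((187 - 143) + 8*(33 + 56)) = 180*(44 + 8*89) = 180*(44 + 712) = 180*756 = 136080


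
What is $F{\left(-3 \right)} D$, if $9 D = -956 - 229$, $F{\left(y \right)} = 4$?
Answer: $- \frac{1580}{3} \approx -526.67$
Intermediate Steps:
$D = - \frac{395}{3}$ ($D = \frac{-956 - 229}{9} = \frac{1}{9} \left(-1185\right) = - \frac{395}{3} \approx -131.67$)
$F{\left(-3 \right)} D = 4 \left(- \frac{395}{3}\right) = - \frac{1580}{3}$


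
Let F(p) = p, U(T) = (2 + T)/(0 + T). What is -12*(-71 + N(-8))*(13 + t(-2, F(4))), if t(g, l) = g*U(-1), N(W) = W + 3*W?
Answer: 18540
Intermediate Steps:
N(W) = 4*W
U(T) = (2 + T)/T
t(g, l) = -g (t(g, l) = g*((2 - 1)/(-1)) = g*(-1*1) = g*(-1) = -g)
-12*(-71 + N(-8))*(13 + t(-2, F(4))) = -12*(-71 + 4*(-8))*(13 - 1*(-2)) = -12*(-71 - 32)*(13 + 2) = -(-1236)*15 = -12*(-1545) = 18540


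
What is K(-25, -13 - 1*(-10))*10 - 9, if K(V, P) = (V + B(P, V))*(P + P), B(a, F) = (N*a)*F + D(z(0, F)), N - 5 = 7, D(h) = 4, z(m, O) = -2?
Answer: -52749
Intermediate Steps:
N = 12 (N = 5 + 7 = 12)
B(a, F) = 4 + 12*F*a (B(a, F) = (12*a)*F + 4 = 12*F*a + 4 = 4 + 12*F*a)
K(V, P) = 2*P*(4 + V + 12*P*V) (K(V, P) = (V + (4 + 12*V*P))*(P + P) = (V + (4 + 12*P*V))*(2*P) = (4 + V + 12*P*V)*(2*P) = 2*P*(4 + V + 12*P*V))
K(-25, -13 - 1*(-10))*10 - 9 = (2*(-13 - 1*(-10))*(4 - 25 + 12*(-13 - 1*(-10))*(-25)))*10 - 9 = (2*(-13 + 10)*(4 - 25 + 12*(-13 + 10)*(-25)))*10 - 9 = (2*(-3)*(4 - 25 + 12*(-3)*(-25)))*10 - 9 = (2*(-3)*(4 - 25 + 900))*10 - 9 = (2*(-3)*879)*10 - 9 = -5274*10 - 9 = -52740 - 9 = -52749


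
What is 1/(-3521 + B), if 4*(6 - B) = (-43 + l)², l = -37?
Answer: -1/5115 ≈ -0.00019550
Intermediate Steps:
B = -1594 (B = 6 - (-43 - 37)²/4 = 6 - ¼*(-80)² = 6 - ¼*6400 = 6 - 1600 = -1594)
1/(-3521 + B) = 1/(-3521 - 1594) = 1/(-5115) = -1/5115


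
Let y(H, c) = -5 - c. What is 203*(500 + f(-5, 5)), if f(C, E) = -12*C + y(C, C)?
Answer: 113680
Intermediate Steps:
f(C, E) = -5 - 13*C (f(C, E) = -12*C + (-5 - C) = -5 - 13*C)
203*(500 + f(-5, 5)) = 203*(500 + (-5 - 13*(-5))) = 203*(500 + (-5 + 65)) = 203*(500 + 60) = 203*560 = 113680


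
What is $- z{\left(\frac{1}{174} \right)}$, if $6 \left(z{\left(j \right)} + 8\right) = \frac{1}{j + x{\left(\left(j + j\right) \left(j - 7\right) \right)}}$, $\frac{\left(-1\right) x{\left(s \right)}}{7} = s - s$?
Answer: $-21$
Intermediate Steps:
$x{\left(s \right)} = 0$ ($x{\left(s \right)} = - 7 \left(s - s\right) = \left(-7\right) 0 = 0$)
$z{\left(j \right)} = -8 + \frac{1}{6 j}$ ($z{\left(j \right)} = -8 + \frac{1}{6 \left(j + 0\right)} = -8 + \frac{1}{6 j}$)
$- z{\left(\frac{1}{174} \right)} = - (-8 + \frac{1}{6 \cdot \frac{1}{174}}) = - (-8 + \frac{\frac{1}{\frac{1}{174}}}{6}) = - (-8 + \frac{1}{6} \cdot 174) = - (-8 + 29) = \left(-1\right) 21 = -21$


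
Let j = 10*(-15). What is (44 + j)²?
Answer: 11236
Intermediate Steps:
j = -150
(44 + j)² = (44 - 150)² = (-106)² = 11236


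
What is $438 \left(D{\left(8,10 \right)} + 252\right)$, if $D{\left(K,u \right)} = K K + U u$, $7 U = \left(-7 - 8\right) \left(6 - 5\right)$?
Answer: $\frac{903156}{7} \approx 1.2902 \cdot 10^{5}$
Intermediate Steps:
$U = - \frac{15}{7}$ ($U = \frac{\left(-7 - 8\right) \left(6 - 5\right)}{7} = \frac{\left(-15\right) 1}{7} = \frac{1}{7} \left(-15\right) = - \frac{15}{7} \approx -2.1429$)
$D{\left(K,u \right)} = K^{2} - \frac{15 u}{7}$ ($D{\left(K,u \right)} = K K - \frac{15 u}{7} = K^{2} - \frac{15 u}{7}$)
$438 \left(D{\left(8,10 \right)} + 252\right) = 438 \left(\left(8^{2} - \frac{150}{7}\right) + 252\right) = 438 \left(\left(64 - \frac{150}{7}\right) + 252\right) = 438 \left(\frac{298}{7} + 252\right) = 438 \cdot \frac{2062}{7} = \frac{903156}{7}$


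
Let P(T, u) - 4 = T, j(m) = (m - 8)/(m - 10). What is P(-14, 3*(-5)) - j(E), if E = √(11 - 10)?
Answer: -97/9 ≈ -10.778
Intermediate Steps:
E = 1 (E = √1 = 1)
j(m) = (-8 + m)/(-10 + m)
P(T, u) = 4 + T
P(-14, 3*(-5)) - j(E) = (4 - 14) - (-8 + 1)/(-10 + 1) = -10 - (-7)/(-9) = -10 - (-1)*(-7)/9 = -10 - 1*7/9 = -10 - 7/9 = -97/9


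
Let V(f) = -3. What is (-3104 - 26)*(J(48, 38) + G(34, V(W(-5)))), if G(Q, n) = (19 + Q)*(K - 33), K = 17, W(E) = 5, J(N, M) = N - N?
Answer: 2654240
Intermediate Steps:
J(N, M) = 0
G(Q, n) = -304 - 16*Q (G(Q, n) = (19 + Q)*(17 - 33) = (19 + Q)*(-16) = -304 - 16*Q)
(-3104 - 26)*(J(48, 38) + G(34, V(W(-5)))) = (-3104 - 26)*(0 + (-304 - 16*34)) = -3130*(0 + (-304 - 544)) = -3130*(0 - 848) = -3130*(-848) = 2654240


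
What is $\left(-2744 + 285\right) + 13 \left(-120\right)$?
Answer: $-4019$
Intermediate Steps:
$\left(-2744 + 285\right) + 13 \left(-120\right) = -2459 - 1560 = -4019$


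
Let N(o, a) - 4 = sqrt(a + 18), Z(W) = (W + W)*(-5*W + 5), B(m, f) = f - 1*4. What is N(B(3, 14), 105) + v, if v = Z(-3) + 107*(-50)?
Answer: -5466 + sqrt(123) ≈ -5454.9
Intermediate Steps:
B(m, f) = -4 + f (B(m, f) = f - 4 = -4 + f)
Z(W) = 2*W*(5 - 5*W) (Z(W) = (2*W)*(5 - 5*W) = 2*W*(5 - 5*W))
v = -5470 (v = 10*(-3)*(1 - 1*(-3)) + 107*(-50) = 10*(-3)*(1 + 3) - 5350 = 10*(-3)*4 - 5350 = -120 - 5350 = -5470)
N(o, a) = 4 + sqrt(18 + a) (N(o, a) = 4 + sqrt(a + 18) = 4 + sqrt(18 + a))
N(B(3, 14), 105) + v = (4 + sqrt(18 + 105)) - 5470 = (4 + sqrt(123)) - 5470 = -5466 + sqrt(123)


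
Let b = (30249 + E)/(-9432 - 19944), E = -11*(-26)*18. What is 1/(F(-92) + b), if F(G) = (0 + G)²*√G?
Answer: -62016/339210347291623 - 37879808*I*√23/14748275969201 ≈ -1.8282e-10 - 1.2318e-5*I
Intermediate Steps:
F(G) = G^(5/2) (F(G) = G²*√G = G^(5/2))
E = 5148 (E = 286*18 = 5148)
b = -1311/1088 (b = (30249 + 5148)/(-9432 - 19944) = 35397/(-29376) = 35397*(-1/29376) = -1311/1088 ≈ -1.2050)
1/(F(-92) + b) = 1/((-92)^(5/2) - 1311/1088) = 1/(16928*I*√23 - 1311/1088) = 1/(-1311/1088 + 16928*I*√23)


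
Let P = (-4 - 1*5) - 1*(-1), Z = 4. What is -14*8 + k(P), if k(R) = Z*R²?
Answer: 144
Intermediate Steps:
P = -8 (P = (-4 - 5) + 1 = -9 + 1 = -8)
k(R) = 4*R²
-14*8 + k(P) = -14*8 + 4*(-8)² = -112 + 4*64 = -112 + 256 = 144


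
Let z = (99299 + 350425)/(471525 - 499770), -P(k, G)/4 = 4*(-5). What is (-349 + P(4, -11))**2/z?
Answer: -681278815/149908 ≈ -4544.6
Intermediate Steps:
P(k, G) = 80 (P(k, G) = -16*(-5) = -4*(-20) = 80)
z = -149908/9415 (z = 449724/(-28245) = 449724*(-1/28245) = -149908/9415 ≈ -15.922)
(-349 + P(4, -11))**2/z = (-349 + 80)**2/(-149908/9415) = (-269)**2*(-9415/149908) = 72361*(-9415/149908) = -681278815/149908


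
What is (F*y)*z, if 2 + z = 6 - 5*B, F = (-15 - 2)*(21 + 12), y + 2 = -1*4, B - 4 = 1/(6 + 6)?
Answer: -110517/2 ≈ -55259.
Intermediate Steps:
B = 49/12 (B = 4 + 1/(6 + 6) = 4 + 1/12 = 49/12 ≈ 4.0833)
y = -6 (y = -2 - 1*4 = -2 - 4 = -6)
F = -561 (F = -17*33 = -561)
z = -197/12 (z = -2 + (6 - 5*49/12) = -2 + (6 - 245/12) = -2 - 173/12 = -197/12 ≈ -16.417)
(F*y)*z = -561*(-6)*(-197/12) = 3366*(-197/12) = -110517/2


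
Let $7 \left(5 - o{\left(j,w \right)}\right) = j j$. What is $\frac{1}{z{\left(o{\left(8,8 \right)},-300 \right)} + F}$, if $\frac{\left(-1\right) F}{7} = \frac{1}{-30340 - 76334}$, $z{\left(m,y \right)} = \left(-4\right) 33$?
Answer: $- \frac{106674}{14080961} \approx -0.0075758$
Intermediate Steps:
$o{\left(j,w \right)} = 5 - \frac{j^{2}}{7}$ ($o{\left(j,w \right)} = 5 - \frac{j j}{7} = 5 - \frac{j^{2}}{7}$)
$z{\left(m,y \right)} = -132$
$F = \frac{7}{106674}$ ($F = - \frac{7}{-30340 - 76334} = - \frac{7}{-106674} = \left(-7\right) \left(- \frac{1}{106674}\right) = \frac{7}{106674} \approx 6.5621 \cdot 10^{-5}$)
$\frac{1}{z{\left(o{\left(8,8 \right)},-300 \right)} + F} = \frac{1}{-132 + \frac{7}{106674}} = \frac{1}{- \frac{14080961}{106674}} = - \frac{106674}{14080961}$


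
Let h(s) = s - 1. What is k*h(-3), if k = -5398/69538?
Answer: 10796/34769 ≈ 0.31051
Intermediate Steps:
k = -2699/34769 (k = -5398*1/69538 = -2699/34769 ≈ -0.077627)
h(s) = -1 + s
k*h(-3) = -2699*(-1 - 3)/34769 = -2699/34769*(-4) = 10796/34769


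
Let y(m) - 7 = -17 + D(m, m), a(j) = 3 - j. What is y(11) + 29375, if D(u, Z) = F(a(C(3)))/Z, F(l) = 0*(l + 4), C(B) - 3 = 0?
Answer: 29365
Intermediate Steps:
C(B) = 3 (C(B) = 3 + 0 = 3)
F(l) = 0 (F(l) = 0*(4 + l) = 0)
D(u, Z) = 0 (D(u, Z) = 0/Z = 0)
y(m) = -10 (y(m) = 7 + (-17 + 0) = 7 - 17 = -10)
y(11) + 29375 = -10 + 29375 = 29365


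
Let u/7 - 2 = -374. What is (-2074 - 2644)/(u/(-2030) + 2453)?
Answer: -684110/355871 ≈ -1.9224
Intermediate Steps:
u = -2604 (u = 14 + 7*(-374) = 14 - 2618 = -2604)
(-2074 - 2644)/(u/(-2030) + 2453) = (-2074 - 2644)/(-2604/(-2030) + 2453) = -4718/(-2604*(-1/2030) + 2453) = -4718/(186/145 + 2453) = -4718/355871/145 = -4718*145/355871 = -684110/355871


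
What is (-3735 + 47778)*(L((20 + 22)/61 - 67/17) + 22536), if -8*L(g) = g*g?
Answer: 8538385146505149/8602952 ≈ 9.9249e+8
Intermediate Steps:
L(g) = -g²/8 (L(g) = -g*g/8 = -g²/8)
(-3735 + 47778)*(L((20 + 22)/61 - 67/17) + 22536) = (-3735 + 47778)*(-((20 + 22)/61 - 67/17)²/8 + 22536) = 44043*(-(42*(1/61) - 67*1/17)²/8 + 22536) = 44043*(-(42/61 - 67/17)²/8 + 22536) = 44043*(-(-3373/1037)²/8 + 22536) = 44043*(-⅛*11377129/1075369 + 22536) = 44043*(-11377129/8602952 + 22536) = 44043*(193864749143/8602952) = 8538385146505149/8602952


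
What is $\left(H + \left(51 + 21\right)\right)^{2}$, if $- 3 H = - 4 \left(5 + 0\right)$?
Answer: $\frac{55696}{9} \approx 6188.4$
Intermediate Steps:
$H = \frac{20}{3}$ ($H = - \frac{\left(-4\right) \left(5 + 0\right)}{3} = - \frac{\left(-4\right) 5}{3} = \left(- \frac{1}{3}\right) \left(-20\right) = \frac{20}{3} \approx 6.6667$)
$\left(H + \left(51 + 21\right)\right)^{2} = \left(\frac{20}{3} + \left(51 + 21\right)\right)^{2} = \left(\frac{20}{3} + 72\right)^{2} = \left(\frac{236}{3}\right)^{2} = \frac{55696}{9}$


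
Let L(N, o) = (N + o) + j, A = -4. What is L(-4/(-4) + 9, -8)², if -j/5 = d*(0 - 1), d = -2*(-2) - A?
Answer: 1764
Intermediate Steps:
d = 8 (d = -2*(-2) - 1*(-4) = 4 + 4 = 8)
j = 40 (j = -40*(0 - 1) = -40*(-1) = -5*(-8) = 40)
L(N, o) = 40 + N + o (L(N, o) = (N + o) + 40 = 40 + N + o)
L(-4/(-4) + 9, -8)² = (40 + (-4/(-4) + 9) - 8)² = (40 + (-4*(-¼) + 9) - 8)² = (40 + (1 + 9) - 8)² = (40 + 10 - 8)² = 42² = 1764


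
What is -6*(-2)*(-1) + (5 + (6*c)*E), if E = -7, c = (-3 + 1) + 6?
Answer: -175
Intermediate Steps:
c = 4 (c = -2 + 6 = 4)
-6*(-2)*(-1) + (5 + (6*c)*E) = -6*(-2)*(-1) + (5 + (6*4)*(-7)) = 12*(-1) + (5 + 24*(-7)) = -12 + (5 - 168) = -12 - 163 = -175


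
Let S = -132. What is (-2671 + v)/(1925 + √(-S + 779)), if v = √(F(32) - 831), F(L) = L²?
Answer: -(2671 - √193)/(1925 + √911) ≈ -1.3590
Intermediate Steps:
v = √193 (v = √(32² - 831) = √(1024 - 831) = √193 ≈ 13.892)
(-2671 + v)/(1925 + √(-S + 779)) = (-2671 + √193)/(1925 + √(-1*(-132) + 779)) = (-2671 + √193)/(1925 + √(132 + 779)) = (-2671 + √193)/(1925 + √911)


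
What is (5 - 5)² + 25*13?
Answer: 325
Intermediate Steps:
(5 - 5)² + 25*13 = 0² + 325 = 0 + 325 = 325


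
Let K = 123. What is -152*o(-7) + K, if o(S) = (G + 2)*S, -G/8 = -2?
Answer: 19275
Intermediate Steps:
G = 16 (G = -8*(-2) = 16)
o(S) = 18*S (o(S) = (16 + 2)*S = 18*S)
-152*o(-7) + K = -2736*(-7) + 123 = -152*(-126) + 123 = 19152 + 123 = 19275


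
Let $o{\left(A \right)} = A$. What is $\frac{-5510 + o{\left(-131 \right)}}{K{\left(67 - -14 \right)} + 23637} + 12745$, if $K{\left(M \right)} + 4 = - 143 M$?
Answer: $\frac{153571609}{12050} \approx 12745.0$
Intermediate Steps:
$K{\left(M \right)} = -4 - 143 M$
$\frac{-5510 + o{\left(-131 \right)}}{K{\left(67 - -14 \right)} + 23637} + 12745 = \frac{-5510 - 131}{\left(-4 - 143 \left(67 - -14\right)\right) + 23637} + 12745 = - \frac{5641}{\left(-4 - 143 \left(67 + 14\right)\right) + 23637} + 12745 = - \frac{5641}{\left(-4 - 11583\right) + 23637} + 12745 = - \frac{5641}{-11587 + 23637} + 12745 = - \frac{5641}{12050} + 12745 = \frac{153571609}{12050}$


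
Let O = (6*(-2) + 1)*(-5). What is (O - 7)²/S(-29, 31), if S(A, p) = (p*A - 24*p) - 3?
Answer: -1152/823 ≈ -1.3998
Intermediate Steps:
O = 55 (O = (-12 + 1)*(-5) = -11*(-5) = 55)
S(A, p) = -3 - 24*p + A*p (S(A, p) = (A*p - 24*p) - 3 = (-24*p + A*p) - 3 = -3 - 24*p + A*p)
(O - 7)²/S(-29, 31) = (55 - 7)²/(-3 - 24*31 - 29*31) = 48²/(-3 - 744 - 899) = 2304/(-1646) = 2304*(-1/1646) = -1152/823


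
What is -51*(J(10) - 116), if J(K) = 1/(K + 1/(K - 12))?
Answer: 112302/19 ≈ 5910.6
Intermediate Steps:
J(K) = 1/(K + 1/(-12 + K))
-51*(J(10) - 116) = -51*((-12 + 10)/(1 + 10² - 12*10) - 116) = -51*(-2/(1 + 100 - 120) - 116) = -51*(-2/(-19) - 116) = -51*(-1/19*(-2) - 116) = -51*(2/19 - 116) = -51*(-2202/19) = 112302/19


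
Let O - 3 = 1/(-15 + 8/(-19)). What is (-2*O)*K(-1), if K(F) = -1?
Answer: 1720/293 ≈ 5.8703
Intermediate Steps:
O = 860/293 (O = 3 + 1/(-15 + 8/(-19)) = 3 + 1/(-15 + 8*(-1/19)) = 3 + 1/(-15 - 8/19) = 3 + 1/(-293/19) = 3 - 19/293 = 860/293 ≈ 2.9352)
(-2*O)*K(-1) = -2*860/293*(-1) = -1720/293*(-1) = 1720/293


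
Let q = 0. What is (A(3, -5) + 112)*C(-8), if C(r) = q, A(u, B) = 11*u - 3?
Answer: 0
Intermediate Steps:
A(u, B) = -3 + 11*u
C(r) = 0
(A(3, -5) + 112)*C(-8) = ((-3 + 11*3) + 112)*0 = ((-3 + 33) + 112)*0 = (30 + 112)*0 = 142*0 = 0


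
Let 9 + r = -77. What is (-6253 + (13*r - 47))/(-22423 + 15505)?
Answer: 3709/3459 ≈ 1.0723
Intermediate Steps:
r = -86 (r = -9 - 77 = -86)
(-6253 + (13*r - 47))/(-22423 + 15505) = (-6253 + (13*(-86) - 47))/(-22423 + 15505) = (-6253 + (-1118 - 47))/(-6918) = (-6253 - 1165)*(-1/6918) = -7418*(-1/6918) = 3709/3459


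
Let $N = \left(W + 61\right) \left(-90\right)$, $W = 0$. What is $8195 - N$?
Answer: $13685$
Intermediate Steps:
$N = -5490$ ($N = \left(0 + 61\right) \left(-90\right) = 61 \left(-90\right) = -5490$)
$8195 - N = 8195 - -5490 = 8195 + 5490 = 13685$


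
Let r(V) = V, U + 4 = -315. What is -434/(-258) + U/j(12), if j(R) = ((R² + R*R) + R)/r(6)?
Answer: -30301/6450 ≈ -4.6978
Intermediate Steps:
U = -319 (U = -4 - 315 = -319)
j(R) = R²/3 + R/6 (j(R) = ((R² + R*R) + R)/6 = ((R² + R²) + R)*(⅙) = (2*R² + R)*(⅙) = (R + 2*R²)*(⅙) = R²/3 + R/6)
-434/(-258) + U/j(12) = -434/(-258) - 319*1/(2*(1 + 2*12)) = -434*(-1/258) - 319*1/(2*(1 + 24)) = 217/129 - 319/((⅙)*12*25) = 217/129 - 319/50 = -30301/6450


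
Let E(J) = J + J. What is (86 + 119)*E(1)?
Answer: 410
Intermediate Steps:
E(J) = 2*J
(86 + 119)*E(1) = (86 + 119)*(2*1) = 205*2 = 410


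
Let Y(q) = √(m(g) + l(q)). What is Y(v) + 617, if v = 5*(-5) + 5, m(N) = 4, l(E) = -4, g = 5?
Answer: 617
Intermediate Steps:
v = -20 (v = -25 + 5 = -20)
Y(q) = 0 (Y(q) = √(4 - 4) = √0 = 0)
Y(v) + 617 = 0 + 617 = 617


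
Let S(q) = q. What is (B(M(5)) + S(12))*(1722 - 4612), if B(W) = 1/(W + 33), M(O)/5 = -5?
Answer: -140165/4 ≈ -35041.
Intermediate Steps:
M(O) = -25 (M(O) = 5*(-5) = -25)
B(W) = 1/(33 + W)
(B(M(5)) + S(12))*(1722 - 4612) = (1/(33 - 25) + 12)*(1722 - 4612) = (1/8 + 12)*(-2890) = (⅛ + 12)*(-2890) = (97/8)*(-2890) = -140165/4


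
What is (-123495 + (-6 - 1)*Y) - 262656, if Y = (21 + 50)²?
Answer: -421438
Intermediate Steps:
Y = 5041 (Y = 71² = 5041)
(-123495 + (-6 - 1)*Y) - 262656 = (-123495 + (-6 - 1)*5041) - 262656 = (-123495 - 7*5041) - 262656 = (-123495 - 35287) - 262656 = -158782 - 262656 = -421438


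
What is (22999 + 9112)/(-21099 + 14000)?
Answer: -32111/7099 ≈ -4.5233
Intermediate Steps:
(22999 + 9112)/(-21099 + 14000) = 32111/(-7099) = 32111*(-1/7099) = -32111/7099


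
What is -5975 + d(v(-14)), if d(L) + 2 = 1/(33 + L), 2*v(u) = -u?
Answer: -239079/40 ≈ -5977.0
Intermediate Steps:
v(u) = -u/2 (v(u) = (-u)/2 = -u/2)
d(L) = -2 + 1/(33 + L)
-5975 + d(v(-14)) = -5975 + (-65 - (-1)*(-14))/(33 - 1/2*(-14)) = -5975 + (-65 - 2*7)/(33 + 7) = -5975 + (-65 - 14)/40 = -5975 + (1/40)*(-79) = -5975 - 79/40 = -239079/40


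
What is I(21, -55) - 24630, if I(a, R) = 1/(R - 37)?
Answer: -2265961/92 ≈ -24630.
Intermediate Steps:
I(a, R) = 1/(-37 + R)
I(21, -55) - 24630 = 1/(-37 - 55) - 24630 = 1/(-92) - 24630 = -1/92 - 24630 = -2265961/92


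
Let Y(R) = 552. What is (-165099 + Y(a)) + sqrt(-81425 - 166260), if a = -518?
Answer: -164547 + I*sqrt(247685) ≈ -1.6455e+5 + 497.68*I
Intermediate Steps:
(-165099 + Y(a)) + sqrt(-81425 - 166260) = (-165099 + 552) + sqrt(-81425 - 166260) = -164547 + sqrt(-247685) = -164547 + I*sqrt(247685)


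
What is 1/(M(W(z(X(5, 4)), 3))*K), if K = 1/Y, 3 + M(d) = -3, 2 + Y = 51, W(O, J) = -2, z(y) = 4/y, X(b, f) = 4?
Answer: -49/6 ≈ -8.1667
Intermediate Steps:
Y = 49 (Y = -2 + 51 = 49)
M(d) = -6 (M(d) = -3 - 3 = -6)
K = 1/49 ≈ 0.020408
1/(M(W(z(X(5, 4)), 3))*K) = 1/(-6*1/49) = 1/(-6/49) = -49/6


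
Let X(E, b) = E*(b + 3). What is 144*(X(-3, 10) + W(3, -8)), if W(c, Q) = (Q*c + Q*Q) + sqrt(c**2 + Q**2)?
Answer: 144 + 144*sqrt(73) ≈ 1374.3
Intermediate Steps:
W(c, Q) = Q**2 + sqrt(Q**2 + c**2) + Q*c (W(c, Q) = (Q*c + Q**2) + sqrt(Q**2 + c**2) = (Q**2 + Q*c) + sqrt(Q**2 + c**2) = Q**2 + sqrt(Q**2 + c**2) + Q*c)
X(E, b) = E*(3 + b)
144*(X(-3, 10) + W(3, -8)) = 144*(-3*(3 + 10) + ((-8)**2 + sqrt((-8)**2 + 3**2) - 8*3)) = 144*(-3*13 + (64 + sqrt(64 + 9) - 24)) = 144*(-39 + (64 + sqrt(73) - 24)) = 144*(-39 + (40 + sqrt(73))) = 144*(1 + sqrt(73)) = 144 + 144*sqrt(73)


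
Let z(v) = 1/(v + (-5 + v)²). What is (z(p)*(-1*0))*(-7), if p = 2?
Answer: 0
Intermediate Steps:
(z(p)*(-1*0))*(-7) = ((-1*0)/(2 + (-5 + 2)²))*(-7) = (0/(2 + (-3)²))*(-7) = (0/(2 + 9))*(-7) = (0/11)*(-7) = ((1/11)*0)*(-7) = 0*(-7) = 0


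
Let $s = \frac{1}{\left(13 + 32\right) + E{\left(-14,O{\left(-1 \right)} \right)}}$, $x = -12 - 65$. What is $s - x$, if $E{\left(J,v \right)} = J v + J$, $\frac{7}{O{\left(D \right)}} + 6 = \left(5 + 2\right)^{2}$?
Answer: $\frac{95138}{1235} \approx 77.035$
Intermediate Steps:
$O{\left(D \right)} = \frac{7}{43}$ ($O{\left(D \right)} = \frac{7}{-6 + \left(5 + 2\right)^{2}} = \frac{7}{-6 + 7^{2}} = \frac{7}{-6 + 49} = \frac{7}{43}$)
$E{\left(J,v \right)} = J + J v$
$x = -77$ ($x = -12 - 65 = -77$)
$s = \frac{43}{1235}$ ($s = \frac{1}{\left(13 + 32\right) - 14 \left(1 + \frac{7}{43}\right)} = \frac{1}{45 - \frac{700}{43}} = \frac{1}{\frac{1235}{43}} = \frac{43}{1235} \approx 0.034818$)
$s - x = \frac{43}{1235} - -77 = \frac{43}{1235} + 77 = \frac{95138}{1235}$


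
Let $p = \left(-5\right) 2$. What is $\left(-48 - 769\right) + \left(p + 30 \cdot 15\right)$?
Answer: $-377$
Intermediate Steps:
$p = -10$
$\left(-48 - 769\right) + \left(p + 30 \cdot 15\right) = \left(-48 - 769\right) + \left(-10 + 30 \cdot 15\right) = -817 + \left(-10 + 450\right) = -817 + 440 = -377$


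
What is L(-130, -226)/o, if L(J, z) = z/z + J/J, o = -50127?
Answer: -2/50127 ≈ -3.9899e-5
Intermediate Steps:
L(J, z) = 2 (L(J, z) = 1 + 1 = 2)
L(-130, -226)/o = 2/(-50127) = 2*(-1/50127) = -2/50127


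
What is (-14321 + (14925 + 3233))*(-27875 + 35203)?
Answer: 28117536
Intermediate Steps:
(-14321 + (14925 + 3233))*(-27875 + 35203) = (-14321 + 18158)*7328 = 3837*7328 = 28117536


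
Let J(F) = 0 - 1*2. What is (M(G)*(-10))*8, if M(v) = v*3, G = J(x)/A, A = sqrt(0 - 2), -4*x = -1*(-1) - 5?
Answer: -240*I*sqrt(2) ≈ -339.41*I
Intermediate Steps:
x = 1 (x = -(-1*(-1) - 5)/4 = -(1 - 5)/4 = -1/4*(-4) = 1)
J(F) = -2 (J(F) = 0 - 2 = -2)
A = I*sqrt(2) (A = sqrt(-2) = I*sqrt(2) ≈ 1.4142*I)
G = I*sqrt(2) (G = -2*(-I*sqrt(2)/2) = -(-1)*I*sqrt(2) = I*sqrt(2) ≈ 1.4142*I)
M(v) = 3*v
(M(G)*(-10))*8 = ((3*(I*sqrt(2)))*(-10))*8 = ((3*I*sqrt(2))*(-10))*8 = -30*I*sqrt(2)*8 = -240*I*sqrt(2)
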